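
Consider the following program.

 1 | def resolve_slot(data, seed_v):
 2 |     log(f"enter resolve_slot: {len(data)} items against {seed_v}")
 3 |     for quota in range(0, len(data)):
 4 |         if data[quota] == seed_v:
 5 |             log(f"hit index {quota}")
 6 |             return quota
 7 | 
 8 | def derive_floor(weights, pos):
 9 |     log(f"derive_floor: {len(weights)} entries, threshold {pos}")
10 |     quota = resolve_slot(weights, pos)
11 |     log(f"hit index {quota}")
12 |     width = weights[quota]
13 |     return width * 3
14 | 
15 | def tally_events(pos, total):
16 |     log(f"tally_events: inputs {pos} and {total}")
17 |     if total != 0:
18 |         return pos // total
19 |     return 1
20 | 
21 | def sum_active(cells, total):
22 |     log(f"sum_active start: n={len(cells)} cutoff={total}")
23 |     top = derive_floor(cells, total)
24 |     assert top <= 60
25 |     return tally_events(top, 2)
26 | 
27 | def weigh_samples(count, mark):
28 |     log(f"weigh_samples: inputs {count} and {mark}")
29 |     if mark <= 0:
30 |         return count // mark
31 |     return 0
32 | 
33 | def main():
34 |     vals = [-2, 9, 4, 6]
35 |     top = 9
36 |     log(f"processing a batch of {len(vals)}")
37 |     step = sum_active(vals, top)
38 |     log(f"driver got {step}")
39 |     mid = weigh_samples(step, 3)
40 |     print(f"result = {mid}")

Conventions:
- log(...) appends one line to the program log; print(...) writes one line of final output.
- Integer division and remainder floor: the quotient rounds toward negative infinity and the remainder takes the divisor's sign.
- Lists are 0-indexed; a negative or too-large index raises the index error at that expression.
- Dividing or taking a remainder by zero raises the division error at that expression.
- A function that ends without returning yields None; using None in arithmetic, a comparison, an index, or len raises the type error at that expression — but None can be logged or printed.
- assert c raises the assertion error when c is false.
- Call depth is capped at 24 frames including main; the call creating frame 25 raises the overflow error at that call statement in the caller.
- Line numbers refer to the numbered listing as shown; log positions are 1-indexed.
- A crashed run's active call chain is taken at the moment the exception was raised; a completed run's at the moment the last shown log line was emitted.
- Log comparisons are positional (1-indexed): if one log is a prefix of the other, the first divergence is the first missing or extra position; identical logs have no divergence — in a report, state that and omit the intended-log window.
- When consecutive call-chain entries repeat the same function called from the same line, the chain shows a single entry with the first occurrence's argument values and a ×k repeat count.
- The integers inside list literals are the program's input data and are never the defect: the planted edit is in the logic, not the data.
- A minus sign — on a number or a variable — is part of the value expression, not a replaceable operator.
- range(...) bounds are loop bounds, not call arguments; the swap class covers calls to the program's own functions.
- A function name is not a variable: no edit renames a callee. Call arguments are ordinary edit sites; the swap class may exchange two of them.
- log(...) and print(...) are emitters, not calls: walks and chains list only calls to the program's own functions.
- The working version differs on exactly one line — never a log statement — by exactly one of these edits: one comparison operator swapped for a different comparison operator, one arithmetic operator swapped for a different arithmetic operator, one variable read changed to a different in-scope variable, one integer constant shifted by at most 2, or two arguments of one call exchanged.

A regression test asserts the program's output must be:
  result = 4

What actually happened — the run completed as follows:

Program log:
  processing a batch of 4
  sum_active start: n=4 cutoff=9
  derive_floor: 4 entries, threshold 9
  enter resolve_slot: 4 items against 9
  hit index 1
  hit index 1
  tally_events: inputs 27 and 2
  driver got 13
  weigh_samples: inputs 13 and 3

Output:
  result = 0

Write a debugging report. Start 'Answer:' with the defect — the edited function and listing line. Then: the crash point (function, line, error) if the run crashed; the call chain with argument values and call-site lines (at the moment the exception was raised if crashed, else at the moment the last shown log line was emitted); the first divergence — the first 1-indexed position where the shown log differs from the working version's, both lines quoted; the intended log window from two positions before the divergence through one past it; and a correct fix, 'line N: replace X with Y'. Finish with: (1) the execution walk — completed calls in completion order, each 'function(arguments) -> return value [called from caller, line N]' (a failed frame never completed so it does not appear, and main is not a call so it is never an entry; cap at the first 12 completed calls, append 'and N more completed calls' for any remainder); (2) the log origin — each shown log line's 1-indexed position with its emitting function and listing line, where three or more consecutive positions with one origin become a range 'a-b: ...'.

Answer: the defect is in weigh_samples at line 29.
Key observation: The two runs log identically and part ways only at the printed values.
Call chain: main -> weigh_samples(13, 3) (called at line 39).
First divergence: none — the logs agree in full.
Execution walk:
  resolve_slot([-2, 9, 4, 6], 9) -> 1  [called from derive_floor, line 10]
  derive_floor([-2, 9, 4, 6], 9) -> 27  [called from sum_active, line 23]
  tally_events(27, 2) -> 13  [called from sum_active, line 25]
  sum_active([-2, 9, 4, 6], 9) -> 13  [called from main, line 37]
  weigh_samples(13, 3) -> 0  [called from main, line 39]
Origin of each log line:
  1: emitted by main (line 36)
  2: emitted by sum_active (line 22)
  3: emitted by derive_floor (line 9)
  4: emitted by resolve_slot (line 2)
  5: emitted by resolve_slot (line 5)
  6: emitted by derive_floor (line 11)
  7: emitted by tally_events (line 16)
  8: emitted by main (line 38)
  9: emitted by weigh_samples (line 28)
A correct fix: line 29: replace `<=` with `!=`.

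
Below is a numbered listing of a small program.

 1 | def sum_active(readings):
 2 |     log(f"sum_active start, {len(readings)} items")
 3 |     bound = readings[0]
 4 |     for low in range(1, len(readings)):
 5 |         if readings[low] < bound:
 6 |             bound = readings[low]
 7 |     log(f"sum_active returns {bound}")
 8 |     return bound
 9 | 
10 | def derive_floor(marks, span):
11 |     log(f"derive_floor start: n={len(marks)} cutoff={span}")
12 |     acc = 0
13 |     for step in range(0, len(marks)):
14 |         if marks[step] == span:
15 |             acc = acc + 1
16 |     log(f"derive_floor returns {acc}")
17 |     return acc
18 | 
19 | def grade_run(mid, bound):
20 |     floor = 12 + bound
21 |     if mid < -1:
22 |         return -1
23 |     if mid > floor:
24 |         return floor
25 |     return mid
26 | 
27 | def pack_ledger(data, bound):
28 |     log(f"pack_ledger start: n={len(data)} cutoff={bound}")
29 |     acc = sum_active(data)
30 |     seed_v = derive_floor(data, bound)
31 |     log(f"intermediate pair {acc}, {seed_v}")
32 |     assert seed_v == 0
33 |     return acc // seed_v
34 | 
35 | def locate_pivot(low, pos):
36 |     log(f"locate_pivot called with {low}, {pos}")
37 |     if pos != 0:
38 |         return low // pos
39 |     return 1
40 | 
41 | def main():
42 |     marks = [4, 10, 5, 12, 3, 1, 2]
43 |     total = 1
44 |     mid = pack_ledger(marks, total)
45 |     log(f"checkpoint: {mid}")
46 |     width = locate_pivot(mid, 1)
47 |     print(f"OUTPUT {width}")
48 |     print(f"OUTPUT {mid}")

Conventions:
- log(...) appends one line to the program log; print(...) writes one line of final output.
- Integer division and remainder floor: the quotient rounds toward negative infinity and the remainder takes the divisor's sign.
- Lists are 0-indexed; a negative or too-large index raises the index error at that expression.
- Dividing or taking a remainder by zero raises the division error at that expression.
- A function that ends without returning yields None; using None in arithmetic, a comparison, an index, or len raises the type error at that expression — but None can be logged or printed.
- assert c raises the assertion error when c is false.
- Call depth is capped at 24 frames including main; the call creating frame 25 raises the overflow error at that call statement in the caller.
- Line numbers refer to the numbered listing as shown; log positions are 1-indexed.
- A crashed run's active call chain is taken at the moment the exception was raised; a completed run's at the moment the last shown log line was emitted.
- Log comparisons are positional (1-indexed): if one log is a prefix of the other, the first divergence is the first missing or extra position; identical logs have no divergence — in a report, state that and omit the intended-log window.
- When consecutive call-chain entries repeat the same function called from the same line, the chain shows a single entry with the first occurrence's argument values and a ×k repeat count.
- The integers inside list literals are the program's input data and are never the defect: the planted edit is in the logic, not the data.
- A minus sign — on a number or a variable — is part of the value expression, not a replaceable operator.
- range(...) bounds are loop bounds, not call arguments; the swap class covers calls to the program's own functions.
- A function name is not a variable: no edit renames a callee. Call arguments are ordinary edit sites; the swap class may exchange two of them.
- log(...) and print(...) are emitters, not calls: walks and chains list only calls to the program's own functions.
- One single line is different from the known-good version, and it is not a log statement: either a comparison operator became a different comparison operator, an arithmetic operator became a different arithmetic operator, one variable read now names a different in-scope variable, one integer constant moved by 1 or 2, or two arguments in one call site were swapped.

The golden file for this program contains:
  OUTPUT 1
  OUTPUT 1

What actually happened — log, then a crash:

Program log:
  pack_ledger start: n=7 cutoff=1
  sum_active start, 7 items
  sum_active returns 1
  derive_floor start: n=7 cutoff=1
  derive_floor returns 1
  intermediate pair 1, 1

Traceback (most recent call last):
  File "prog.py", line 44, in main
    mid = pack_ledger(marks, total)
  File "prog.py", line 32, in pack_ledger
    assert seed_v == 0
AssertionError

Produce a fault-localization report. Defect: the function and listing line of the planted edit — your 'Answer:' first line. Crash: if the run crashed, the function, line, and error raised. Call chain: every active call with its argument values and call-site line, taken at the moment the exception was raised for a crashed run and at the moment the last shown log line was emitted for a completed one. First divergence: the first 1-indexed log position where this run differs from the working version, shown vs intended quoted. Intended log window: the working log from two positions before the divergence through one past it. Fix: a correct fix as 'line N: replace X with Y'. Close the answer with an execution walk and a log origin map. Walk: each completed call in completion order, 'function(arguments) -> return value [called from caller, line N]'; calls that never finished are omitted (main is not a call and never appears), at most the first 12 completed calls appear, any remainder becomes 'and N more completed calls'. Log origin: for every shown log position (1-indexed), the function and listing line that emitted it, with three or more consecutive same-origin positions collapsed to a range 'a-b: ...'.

Answer: the defect is in pack_ledger at line 32.
Key observation: The log ends early — 6 lines, where the working version next logs 'checkpoint: 1'.
Crash: pack_ledger, line 32, AssertionError.
Call chain: main -> pack_ledger([4, 10, 5, 12, 3, 1, 2], 1) (called at line 44).
First divergence: position 7 (shown log ended at 6 lines; the working version continues: 'checkpoint: 1').
Intended log window:
  5: derive_floor returns 1
  6: intermediate pair 1, 1
  7: checkpoint: 1
  8: locate_pivot called with 1, 1
Execution walk:
  sum_active([4, 10, 5, 12, 3, 1, 2]) -> 1  [called from pack_ledger, line 29]
  derive_floor([4, 10, 5, 12, 3, 1, 2], 1) -> 1  [called from pack_ledger, line 30]
Log line origins:
  1 — pack_ledger, line 28
  2 — sum_active, line 2
  3 — sum_active, line 7
  4 — derive_floor, line 11
  5 — derive_floor, line 16
  6 — pack_ledger, line 31
A correct fix: line 32: replace `==` with `>`.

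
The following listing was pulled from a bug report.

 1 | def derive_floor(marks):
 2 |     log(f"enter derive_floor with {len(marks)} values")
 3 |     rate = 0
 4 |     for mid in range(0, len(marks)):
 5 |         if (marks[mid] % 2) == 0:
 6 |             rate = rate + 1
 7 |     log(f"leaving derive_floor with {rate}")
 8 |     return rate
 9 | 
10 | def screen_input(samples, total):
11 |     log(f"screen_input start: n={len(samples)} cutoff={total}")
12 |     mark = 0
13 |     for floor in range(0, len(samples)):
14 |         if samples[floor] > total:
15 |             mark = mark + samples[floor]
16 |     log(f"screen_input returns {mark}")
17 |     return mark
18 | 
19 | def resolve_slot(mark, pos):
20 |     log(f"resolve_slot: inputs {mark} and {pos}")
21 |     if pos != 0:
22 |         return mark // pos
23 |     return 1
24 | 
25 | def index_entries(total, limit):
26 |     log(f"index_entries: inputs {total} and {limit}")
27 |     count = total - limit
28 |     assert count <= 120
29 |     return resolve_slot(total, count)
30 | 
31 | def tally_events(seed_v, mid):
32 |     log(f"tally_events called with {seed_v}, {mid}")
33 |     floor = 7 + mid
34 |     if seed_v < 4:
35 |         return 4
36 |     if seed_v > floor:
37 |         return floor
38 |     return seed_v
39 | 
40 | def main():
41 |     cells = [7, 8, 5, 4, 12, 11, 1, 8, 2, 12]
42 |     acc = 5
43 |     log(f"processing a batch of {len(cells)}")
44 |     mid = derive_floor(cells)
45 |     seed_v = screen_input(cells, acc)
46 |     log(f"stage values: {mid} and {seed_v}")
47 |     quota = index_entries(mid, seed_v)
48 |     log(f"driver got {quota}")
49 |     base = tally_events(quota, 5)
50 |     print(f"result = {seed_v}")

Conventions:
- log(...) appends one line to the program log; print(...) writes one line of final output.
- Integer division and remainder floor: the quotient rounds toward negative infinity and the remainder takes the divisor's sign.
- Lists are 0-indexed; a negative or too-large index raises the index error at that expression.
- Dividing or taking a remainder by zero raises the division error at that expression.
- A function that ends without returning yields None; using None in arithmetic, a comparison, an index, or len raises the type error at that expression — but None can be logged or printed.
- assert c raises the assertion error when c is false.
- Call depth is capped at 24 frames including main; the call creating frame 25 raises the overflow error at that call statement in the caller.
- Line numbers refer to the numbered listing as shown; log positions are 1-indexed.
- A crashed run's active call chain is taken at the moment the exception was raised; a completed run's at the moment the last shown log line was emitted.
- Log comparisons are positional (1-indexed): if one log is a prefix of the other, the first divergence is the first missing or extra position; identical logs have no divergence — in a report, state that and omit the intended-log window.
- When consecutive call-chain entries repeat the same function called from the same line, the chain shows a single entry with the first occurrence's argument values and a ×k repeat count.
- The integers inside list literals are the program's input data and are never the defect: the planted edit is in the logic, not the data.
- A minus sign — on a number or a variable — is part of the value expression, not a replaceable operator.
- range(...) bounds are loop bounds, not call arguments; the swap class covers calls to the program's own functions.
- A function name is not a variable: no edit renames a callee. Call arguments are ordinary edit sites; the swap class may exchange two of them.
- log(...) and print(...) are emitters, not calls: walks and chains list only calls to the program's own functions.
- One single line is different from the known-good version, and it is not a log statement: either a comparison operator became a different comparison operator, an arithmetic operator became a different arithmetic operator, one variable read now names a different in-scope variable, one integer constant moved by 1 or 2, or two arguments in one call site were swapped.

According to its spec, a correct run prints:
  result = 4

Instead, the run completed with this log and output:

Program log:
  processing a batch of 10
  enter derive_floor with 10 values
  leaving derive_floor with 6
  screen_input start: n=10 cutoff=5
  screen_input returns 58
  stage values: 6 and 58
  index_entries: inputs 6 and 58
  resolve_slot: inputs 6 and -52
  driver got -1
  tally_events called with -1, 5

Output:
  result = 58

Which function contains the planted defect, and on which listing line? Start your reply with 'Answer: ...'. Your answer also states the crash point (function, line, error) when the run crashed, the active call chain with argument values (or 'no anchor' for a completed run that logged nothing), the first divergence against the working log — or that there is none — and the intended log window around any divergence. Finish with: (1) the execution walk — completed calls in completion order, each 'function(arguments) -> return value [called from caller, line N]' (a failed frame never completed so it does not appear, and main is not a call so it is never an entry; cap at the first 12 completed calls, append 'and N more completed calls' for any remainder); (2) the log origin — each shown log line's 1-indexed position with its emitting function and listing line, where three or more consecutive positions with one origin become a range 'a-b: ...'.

Answer: the defect is in main at line 50.
The tell: Nothing in the log betrays the bug — only the output does.
Call chain: main -> tally_events(-1, 5) (called at line 49).
First divergence: none — the logs agree in full.
Execution walk:
  derive_floor([7, 8, 5, 4, 12, 11, 1, 8, 2, 12]) -> 6  [called from main, line 44]
  screen_input([7, 8, 5, 4, 12, 11, 1, 8, 2, 12], 5) -> 58  [called from main, line 45]
  resolve_slot(6, -52) -> -1  [called from index_entries, line 29]
  index_entries(6, 58) -> -1  [called from main, line 47]
  tally_events(-1, 5) -> 4  [called from main, line 49]
Log line origins:
  1: logged in main at line 43
  2: logged in derive_floor at line 2
  3: logged in derive_floor at line 7
  4: logged in screen_input at line 11
  5: logged in screen_input at line 16
  6: logged in main at line 46
  7: logged in index_entries at line 26
  8: logged in resolve_slot at line 20
  9: logged in main at line 48
  10: logged in tally_events at line 32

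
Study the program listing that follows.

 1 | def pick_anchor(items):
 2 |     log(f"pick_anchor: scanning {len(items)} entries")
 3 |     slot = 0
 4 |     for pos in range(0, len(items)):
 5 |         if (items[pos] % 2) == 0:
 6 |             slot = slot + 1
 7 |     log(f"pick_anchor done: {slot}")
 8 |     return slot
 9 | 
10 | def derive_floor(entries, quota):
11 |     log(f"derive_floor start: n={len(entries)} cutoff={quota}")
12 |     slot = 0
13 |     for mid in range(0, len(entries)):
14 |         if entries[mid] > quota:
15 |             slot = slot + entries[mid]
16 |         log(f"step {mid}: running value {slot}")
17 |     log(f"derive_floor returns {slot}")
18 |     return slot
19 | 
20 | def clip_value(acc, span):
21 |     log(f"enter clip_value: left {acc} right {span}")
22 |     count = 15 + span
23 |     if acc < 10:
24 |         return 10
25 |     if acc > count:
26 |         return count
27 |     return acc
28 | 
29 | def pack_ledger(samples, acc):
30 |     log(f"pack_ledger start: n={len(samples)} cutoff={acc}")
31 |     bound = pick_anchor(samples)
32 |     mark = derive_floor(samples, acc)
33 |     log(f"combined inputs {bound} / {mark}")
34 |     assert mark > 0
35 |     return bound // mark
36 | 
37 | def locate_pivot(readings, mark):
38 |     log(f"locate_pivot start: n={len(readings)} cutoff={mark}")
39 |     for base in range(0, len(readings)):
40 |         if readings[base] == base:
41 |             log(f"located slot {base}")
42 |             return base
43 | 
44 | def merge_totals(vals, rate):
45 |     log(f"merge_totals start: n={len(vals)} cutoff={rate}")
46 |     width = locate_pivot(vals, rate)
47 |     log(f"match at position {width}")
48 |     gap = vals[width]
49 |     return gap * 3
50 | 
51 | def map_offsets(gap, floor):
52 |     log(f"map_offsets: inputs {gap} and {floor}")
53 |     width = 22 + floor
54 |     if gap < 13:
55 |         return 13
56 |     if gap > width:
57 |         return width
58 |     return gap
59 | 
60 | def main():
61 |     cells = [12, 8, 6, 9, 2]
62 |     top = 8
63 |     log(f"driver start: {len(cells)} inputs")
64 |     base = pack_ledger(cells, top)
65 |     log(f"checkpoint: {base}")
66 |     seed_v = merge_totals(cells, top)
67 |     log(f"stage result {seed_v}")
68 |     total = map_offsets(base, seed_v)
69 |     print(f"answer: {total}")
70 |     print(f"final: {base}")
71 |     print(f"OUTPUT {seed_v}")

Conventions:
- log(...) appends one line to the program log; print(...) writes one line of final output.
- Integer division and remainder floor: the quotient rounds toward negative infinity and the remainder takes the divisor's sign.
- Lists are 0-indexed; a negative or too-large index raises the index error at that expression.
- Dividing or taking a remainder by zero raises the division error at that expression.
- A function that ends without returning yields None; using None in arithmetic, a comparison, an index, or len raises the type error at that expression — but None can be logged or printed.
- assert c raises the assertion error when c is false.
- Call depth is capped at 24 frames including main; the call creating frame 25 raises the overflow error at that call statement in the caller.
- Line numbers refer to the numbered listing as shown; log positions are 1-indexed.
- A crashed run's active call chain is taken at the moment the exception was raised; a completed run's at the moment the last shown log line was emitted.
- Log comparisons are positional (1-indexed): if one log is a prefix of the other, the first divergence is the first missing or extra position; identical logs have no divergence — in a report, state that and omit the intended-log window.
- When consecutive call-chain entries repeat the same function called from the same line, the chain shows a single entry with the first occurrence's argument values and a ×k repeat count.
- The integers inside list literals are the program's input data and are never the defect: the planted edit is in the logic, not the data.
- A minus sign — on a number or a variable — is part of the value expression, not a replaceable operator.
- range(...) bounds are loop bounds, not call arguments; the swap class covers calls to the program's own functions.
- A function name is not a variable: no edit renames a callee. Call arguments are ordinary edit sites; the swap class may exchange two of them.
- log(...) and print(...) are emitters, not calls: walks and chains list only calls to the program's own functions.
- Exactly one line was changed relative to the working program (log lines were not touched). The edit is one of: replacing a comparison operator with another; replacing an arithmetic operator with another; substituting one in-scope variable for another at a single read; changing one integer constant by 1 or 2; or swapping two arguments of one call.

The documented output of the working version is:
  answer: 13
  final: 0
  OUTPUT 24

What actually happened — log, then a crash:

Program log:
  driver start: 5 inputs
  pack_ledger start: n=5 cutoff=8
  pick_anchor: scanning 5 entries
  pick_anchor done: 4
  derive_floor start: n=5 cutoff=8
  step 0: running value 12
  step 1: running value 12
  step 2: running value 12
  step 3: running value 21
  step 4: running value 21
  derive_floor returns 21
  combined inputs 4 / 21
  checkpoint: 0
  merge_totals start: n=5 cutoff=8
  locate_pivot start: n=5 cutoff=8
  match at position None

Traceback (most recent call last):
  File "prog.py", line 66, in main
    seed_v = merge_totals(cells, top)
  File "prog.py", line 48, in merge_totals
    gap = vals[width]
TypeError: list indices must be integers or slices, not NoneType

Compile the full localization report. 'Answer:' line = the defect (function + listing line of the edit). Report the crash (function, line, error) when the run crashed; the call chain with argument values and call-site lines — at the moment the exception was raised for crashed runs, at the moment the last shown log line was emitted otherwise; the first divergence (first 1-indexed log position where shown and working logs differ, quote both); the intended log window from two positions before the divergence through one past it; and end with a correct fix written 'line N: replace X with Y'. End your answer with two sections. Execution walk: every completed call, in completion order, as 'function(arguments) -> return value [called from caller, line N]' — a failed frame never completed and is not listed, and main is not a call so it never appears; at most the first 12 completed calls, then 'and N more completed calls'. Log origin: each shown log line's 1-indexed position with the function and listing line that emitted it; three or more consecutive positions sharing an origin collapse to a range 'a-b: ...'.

Answer: the defect is in locate_pivot at line 40.
The tell: At log position 16 the runs split — shown 'match at position None', but the working version logs 'located slot 1'.
Crash: merge_totals, line 48, TypeError.
Call chain: main -> merge_totals([12, 8, 6, 9, 2], 8) (called at line 66).
First divergence: at position 16 the run shows 'match at position None' where the working version logs 'located slot 1'.
Intended log window:
  14: merge_totals start: n=5 cutoff=8
  15: locate_pivot start: n=5 cutoff=8
  16: located slot 1
  17: match at position 1
Execution walk:
  pick_anchor([12, 8, 6, 9, 2]) -> 4  [called from pack_ledger, line 31]
  derive_floor([12, 8, 6, 9, 2], 8) -> 21  [called from pack_ledger, line 32]
  pack_ledger([12, 8, 6, 9, 2], 8) -> 0  [called from main, line 64]
  locate_pivot([12, 8, 6, 9, 2], 8) -> None  [called from merge_totals, line 46]
Log origin:
  1: logged in main at line 63
  2: logged in pack_ledger at line 30
  3: logged in pick_anchor at line 2
  4: logged in pick_anchor at line 7
  5: logged in derive_floor at line 11
  6-10: logged in derive_floor at line 16
  11: logged in derive_floor at line 17
  12: logged in pack_ledger at line 33
  13: logged in main at line 65
  14: logged in merge_totals at line 45
  15: logged in locate_pivot at line 38
  16: logged in merge_totals at line 47
A correct fix: line 40: replace `readings[base] == base` with `readings[base] == mark`.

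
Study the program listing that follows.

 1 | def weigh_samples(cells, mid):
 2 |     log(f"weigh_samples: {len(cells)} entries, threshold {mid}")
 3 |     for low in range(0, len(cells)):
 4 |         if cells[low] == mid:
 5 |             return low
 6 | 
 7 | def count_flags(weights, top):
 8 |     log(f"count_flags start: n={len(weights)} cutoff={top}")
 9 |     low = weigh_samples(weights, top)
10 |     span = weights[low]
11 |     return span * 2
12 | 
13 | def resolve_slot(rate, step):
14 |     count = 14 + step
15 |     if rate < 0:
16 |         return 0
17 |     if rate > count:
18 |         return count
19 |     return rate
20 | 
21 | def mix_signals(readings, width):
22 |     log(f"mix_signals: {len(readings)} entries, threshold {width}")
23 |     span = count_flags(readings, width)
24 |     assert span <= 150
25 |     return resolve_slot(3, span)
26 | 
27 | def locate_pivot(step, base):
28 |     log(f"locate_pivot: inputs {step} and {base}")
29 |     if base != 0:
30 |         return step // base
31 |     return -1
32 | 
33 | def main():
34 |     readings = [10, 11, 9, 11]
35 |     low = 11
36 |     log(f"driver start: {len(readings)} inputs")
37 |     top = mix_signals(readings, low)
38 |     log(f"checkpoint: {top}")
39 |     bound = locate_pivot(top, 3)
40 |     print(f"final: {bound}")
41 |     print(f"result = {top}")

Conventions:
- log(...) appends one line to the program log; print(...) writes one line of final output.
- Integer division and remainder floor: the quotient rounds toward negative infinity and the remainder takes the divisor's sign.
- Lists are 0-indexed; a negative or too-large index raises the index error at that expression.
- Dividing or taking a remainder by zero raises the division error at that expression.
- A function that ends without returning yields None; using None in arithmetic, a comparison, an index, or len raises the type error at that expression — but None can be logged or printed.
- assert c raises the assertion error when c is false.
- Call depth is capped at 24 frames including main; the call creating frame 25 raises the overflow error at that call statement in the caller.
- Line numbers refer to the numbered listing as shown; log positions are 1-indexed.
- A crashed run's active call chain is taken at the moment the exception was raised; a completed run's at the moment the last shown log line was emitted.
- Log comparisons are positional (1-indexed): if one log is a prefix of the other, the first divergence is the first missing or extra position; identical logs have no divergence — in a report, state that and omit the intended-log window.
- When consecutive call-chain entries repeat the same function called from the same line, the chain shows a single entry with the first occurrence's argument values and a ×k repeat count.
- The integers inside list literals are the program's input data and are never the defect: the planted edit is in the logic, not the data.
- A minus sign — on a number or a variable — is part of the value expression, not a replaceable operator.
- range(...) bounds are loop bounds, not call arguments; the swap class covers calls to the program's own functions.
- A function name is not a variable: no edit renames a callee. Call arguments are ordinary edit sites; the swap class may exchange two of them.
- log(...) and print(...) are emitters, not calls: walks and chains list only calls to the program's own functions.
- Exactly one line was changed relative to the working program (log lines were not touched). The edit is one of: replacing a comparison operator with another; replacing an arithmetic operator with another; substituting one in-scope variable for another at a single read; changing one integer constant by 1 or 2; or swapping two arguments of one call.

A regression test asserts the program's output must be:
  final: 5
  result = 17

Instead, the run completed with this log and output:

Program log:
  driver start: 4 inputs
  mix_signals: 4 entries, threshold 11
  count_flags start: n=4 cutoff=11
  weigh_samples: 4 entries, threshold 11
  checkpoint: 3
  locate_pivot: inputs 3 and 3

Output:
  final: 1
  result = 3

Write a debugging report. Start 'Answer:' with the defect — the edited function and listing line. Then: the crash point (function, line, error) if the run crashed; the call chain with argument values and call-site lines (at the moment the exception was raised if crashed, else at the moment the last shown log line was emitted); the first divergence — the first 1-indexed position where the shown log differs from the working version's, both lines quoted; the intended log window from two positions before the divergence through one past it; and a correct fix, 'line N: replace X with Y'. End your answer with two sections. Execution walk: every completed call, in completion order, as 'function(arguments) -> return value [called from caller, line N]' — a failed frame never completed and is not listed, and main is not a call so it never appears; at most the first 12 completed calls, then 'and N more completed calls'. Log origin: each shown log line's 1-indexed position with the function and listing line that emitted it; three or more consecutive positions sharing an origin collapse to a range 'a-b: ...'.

Answer: the defect is in mix_signals at line 25.
Key observation: Log line 5 is where behavior first shows: 'checkpoint: 3' appears instead of 'checkpoint: 17'.
Call chain: main -> locate_pivot(3, 3) (called at line 39).
First divergence: position 5 — shown 'checkpoint: 3', intended 'checkpoint: 17'.
Intended log window:
  3: count_flags start: n=4 cutoff=11
  4: weigh_samples: 4 entries, threshold 11
  5: checkpoint: 17
  6: locate_pivot: inputs 17 and 3
Execution walk:
  weigh_samples([10, 11, 9, 11], 11) -> 1  [called from count_flags, line 9]
  count_flags([10, 11, 9, 11], 11) -> 22  [called from mix_signals, line 23]
  resolve_slot(3, 22) -> 3  [called from mix_signals, line 25]
  mix_signals([10, 11, 9, 11], 11) -> 3  [called from main, line 37]
  locate_pivot(3, 3) -> 1  [called from main, line 39]
Log origin:
  1 — main, line 36
  2 — mix_signals, line 22
  3 — count_flags, line 8
  4 — weigh_samples, line 2
  5 — main, line 38
  6 — locate_pivot, line 28
A correct fix: line 25: replace `resolve_slot(3, span)` with `resolve_slot(span, 3)`.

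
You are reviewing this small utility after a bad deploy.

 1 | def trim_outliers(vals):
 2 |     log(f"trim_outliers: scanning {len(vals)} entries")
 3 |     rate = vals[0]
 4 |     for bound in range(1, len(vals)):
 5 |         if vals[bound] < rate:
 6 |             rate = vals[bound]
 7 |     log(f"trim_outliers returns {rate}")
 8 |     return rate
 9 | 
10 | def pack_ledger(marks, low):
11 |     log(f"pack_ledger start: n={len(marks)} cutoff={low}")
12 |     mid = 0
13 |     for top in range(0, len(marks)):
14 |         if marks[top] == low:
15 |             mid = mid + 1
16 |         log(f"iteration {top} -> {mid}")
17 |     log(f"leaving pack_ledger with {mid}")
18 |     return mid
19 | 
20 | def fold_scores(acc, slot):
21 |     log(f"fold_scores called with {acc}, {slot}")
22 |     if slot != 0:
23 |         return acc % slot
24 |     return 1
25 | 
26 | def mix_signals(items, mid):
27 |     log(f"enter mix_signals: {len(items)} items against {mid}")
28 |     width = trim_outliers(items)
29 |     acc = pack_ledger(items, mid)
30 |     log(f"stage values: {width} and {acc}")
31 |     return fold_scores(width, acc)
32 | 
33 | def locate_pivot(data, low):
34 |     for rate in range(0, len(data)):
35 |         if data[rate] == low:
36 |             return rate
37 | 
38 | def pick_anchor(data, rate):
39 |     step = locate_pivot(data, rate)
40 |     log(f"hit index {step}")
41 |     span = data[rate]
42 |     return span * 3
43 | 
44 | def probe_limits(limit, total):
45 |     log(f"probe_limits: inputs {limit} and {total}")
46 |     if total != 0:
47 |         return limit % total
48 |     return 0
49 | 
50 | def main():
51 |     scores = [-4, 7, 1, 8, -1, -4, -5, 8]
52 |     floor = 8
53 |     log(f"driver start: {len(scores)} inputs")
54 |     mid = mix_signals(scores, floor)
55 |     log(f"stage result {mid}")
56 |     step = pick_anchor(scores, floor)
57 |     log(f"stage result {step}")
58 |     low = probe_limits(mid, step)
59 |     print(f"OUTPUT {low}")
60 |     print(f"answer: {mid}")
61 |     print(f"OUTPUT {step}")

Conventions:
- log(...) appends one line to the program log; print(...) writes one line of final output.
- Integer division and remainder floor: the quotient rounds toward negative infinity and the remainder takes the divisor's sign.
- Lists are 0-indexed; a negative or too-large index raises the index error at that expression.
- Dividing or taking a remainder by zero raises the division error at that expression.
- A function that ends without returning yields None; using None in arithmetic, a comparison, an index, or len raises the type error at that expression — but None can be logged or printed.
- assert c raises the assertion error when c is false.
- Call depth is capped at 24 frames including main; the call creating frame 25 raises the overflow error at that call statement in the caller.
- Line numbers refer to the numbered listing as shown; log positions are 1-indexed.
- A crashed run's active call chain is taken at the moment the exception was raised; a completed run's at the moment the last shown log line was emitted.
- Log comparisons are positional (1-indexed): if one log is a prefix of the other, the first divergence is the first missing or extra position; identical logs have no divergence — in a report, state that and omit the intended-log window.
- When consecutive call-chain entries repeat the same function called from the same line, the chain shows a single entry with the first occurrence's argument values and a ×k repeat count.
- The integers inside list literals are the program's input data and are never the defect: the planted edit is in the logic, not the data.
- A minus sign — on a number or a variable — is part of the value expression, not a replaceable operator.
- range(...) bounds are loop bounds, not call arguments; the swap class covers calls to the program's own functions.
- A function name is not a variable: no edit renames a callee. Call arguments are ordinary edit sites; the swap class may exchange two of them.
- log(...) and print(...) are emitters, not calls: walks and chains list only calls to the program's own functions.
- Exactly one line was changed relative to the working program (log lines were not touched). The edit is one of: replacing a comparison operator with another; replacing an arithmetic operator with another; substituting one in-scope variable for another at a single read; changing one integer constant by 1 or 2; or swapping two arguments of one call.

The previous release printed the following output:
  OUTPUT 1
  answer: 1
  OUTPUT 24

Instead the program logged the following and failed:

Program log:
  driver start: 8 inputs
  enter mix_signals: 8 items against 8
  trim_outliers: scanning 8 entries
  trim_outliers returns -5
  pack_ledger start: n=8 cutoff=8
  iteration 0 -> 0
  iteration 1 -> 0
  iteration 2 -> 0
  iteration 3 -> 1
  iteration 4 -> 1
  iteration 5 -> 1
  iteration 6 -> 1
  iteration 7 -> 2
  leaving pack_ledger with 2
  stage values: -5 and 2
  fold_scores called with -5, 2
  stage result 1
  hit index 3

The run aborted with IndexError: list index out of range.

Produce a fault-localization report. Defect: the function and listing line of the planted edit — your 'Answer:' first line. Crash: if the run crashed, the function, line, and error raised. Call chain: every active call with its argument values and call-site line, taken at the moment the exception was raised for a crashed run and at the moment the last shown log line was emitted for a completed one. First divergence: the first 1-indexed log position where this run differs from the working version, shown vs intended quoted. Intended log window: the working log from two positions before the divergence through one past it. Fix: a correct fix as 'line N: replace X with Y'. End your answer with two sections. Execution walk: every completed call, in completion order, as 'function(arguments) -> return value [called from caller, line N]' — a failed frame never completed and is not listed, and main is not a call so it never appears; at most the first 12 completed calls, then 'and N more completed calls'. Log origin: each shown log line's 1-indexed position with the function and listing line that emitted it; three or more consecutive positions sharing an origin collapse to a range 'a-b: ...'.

Answer: the defect is in pick_anchor at line 41.
Key observation: The faulty run's log stops after 18 lines; the working version's next line would be 'stage result 24'.
Crash: pick_anchor, line 41, IndexError.
Call chain: main -> pick_anchor([-4, 7, 1, 8, -1, -4, -5, 8], 8) (called at line 56).
First divergence: position 19 — after 18 matching lines the faulty run goes silent; intended next line 'stage result 24'.
Intended log window:
  17: stage result 1
  18: hit index 3
  19: stage result 24
  20: probe_limits: inputs 1 and 24
Execution walk:
  trim_outliers([-4, 7, 1, 8, -1, -4, -5, 8]) -> -5  [called from mix_signals, line 28]
  pack_ledger([-4, 7, 1, 8, -1, -4, -5, 8], 8) -> 2  [called from mix_signals, line 29]
  fold_scores(-5, 2) -> 1  [called from mix_signals, line 31]
  mix_signals([-4, 7, 1, 8, -1, -4, -5, 8], 8) -> 1  [called from main, line 54]
  locate_pivot([-4, 7, 1, 8, -1, -4, -5, 8], 8) -> 3  [called from pick_anchor, line 39]
Origin of each log line:
  1: logged in main at line 53
  2: logged in mix_signals at line 27
  3: logged in trim_outliers at line 2
  4: logged in trim_outliers at line 7
  5: logged in pack_ledger at line 11
  6-13: logged in pack_ledger at line 16
  14: logged in pack_ledger at line 17
  15: logged in mix_signals at line 30
  16: logged in fold_scores at line 21
  17: logged in main at line 55
  18: logged in pick_anchor at line 40
A correct fix: line 41: replace `rate` with `step`.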